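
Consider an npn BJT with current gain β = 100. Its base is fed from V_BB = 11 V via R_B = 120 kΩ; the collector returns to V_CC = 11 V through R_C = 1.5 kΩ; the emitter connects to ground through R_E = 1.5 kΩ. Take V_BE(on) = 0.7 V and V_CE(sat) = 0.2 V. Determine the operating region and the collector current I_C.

saturation; I_C ≈ 3.6 mA

Assume active: I_B = (11 − 0.7)/(120 + 101×1.5) = 0.0379 mA, I_C = β·I_B = 3.79 mA.
Then V_CE = 11 − 3.79×1.5 − 3.83×1.5 = -0.438 V < 0.2 V — the active assumption fails.
Re-solve with V_CE = 0.2 V. KCL at the emitter: V_E/R_E = (V_BB−0.7−V_E)/R_B + (V_CC−0.2−V_E)/R_C, giving V_E = 5.43 V.
I_C = (V_CC − 0.2 − V_E)/R_C = (10.8 − 5.43)/1.5 = 3.58 mA.
Check: I_B = (10.3 − 5.43)/120 = 0.0406 mA, and β·I_B = 4.06 mA > I_C, confirming saturation.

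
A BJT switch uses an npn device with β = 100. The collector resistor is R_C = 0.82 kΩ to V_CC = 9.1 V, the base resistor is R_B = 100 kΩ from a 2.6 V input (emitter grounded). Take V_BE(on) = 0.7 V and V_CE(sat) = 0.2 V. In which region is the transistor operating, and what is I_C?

Assume active. Base-emitter loop: I_B = (V_BB − V_BE)/R_B = (2.6 − 0.7)/100 = 0.019 mA.
I_C = β·I_B = 100×0.019 = 1.9 mA.
V_CE = V_CC − I_C·R_C = 9.1 − 1.9×0.82 = 7.54 V > V_CE(sat), so the active-region assumption holds.

active; I_C ≈ 1.9 mA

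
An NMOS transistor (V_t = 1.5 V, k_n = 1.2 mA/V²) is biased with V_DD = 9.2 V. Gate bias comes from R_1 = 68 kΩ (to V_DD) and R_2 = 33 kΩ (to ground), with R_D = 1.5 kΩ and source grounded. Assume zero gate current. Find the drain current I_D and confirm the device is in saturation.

I_D ≈ 1.4 mA

V_G = V_DD·R_2/(R_1+R_2) = 9.2×33/101 = 3.01 V. With the source grounded, V_GS = V_G = 3.01 V.
Assume saturation: I_D = (k_n/2)(V_GS − V_t)² = (1.2/2)×(3.01 − 1.5)² = 0.6×1.51² = 1.36 mA.
V_DS = V_DD − I_D·R_D = 9.2 − 1.36×1.5 = 7.16 V.
Saturation requires V_DS ≥ V_GS − V_t = 1.51 V; 7.16 ≥ 1.51 ✓.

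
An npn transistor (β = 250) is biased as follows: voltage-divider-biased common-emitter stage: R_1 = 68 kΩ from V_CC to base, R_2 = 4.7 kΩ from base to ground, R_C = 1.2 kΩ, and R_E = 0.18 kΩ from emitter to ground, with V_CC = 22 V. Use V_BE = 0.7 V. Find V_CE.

Thevenize the base divider: V_Th = V_CC·R_2/(R_1+R_2) = 22×4.7/72.7 = 1.42 V, R_Th = R_1‖R_2 = 4.4 kΩ.
Base-emitter loop: V_Th = I_B·R_Th + V_BE + (β+1)I_B·R_E, so I_B = (1.42 − 0.7) / (4.4 + 251×0.18) = 0.0146 mA.
I_C = β·I_B = 250×0.0146 = 3.64 mA, and I_E = (β+1)I_B = 3.66 mA.
V_CE = V_CC − I_C·R_C − I_E·R_E = 22 − 3.64×1.2 − 3.66×0.18 = 17 V.
V_CE = 17 V > 0.2 V confirms active-region operation.

V_CE ≈ 17 V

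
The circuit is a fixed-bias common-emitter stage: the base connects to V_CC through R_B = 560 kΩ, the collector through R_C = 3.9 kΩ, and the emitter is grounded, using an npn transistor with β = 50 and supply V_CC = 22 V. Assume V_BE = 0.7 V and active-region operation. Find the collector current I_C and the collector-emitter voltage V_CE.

Base loop: V_CC = I_B·R_B + V_BE, so I_B = (22 − 0.7)/560 kΩ = 0.038 mA.
In the active region I_C = β·I_B = 50 × 0.038 = 1.9 mA.
Collector loop: V_CE = V_CC − I_C·R_C = 22 − 1.9×3.9 = 14.6 V.
Since V_CE = 14.6 V > V_CE(sat) ≈ 0.2 V, the transistor is in the active region as assumed.

I_C ≈ 1.9 mA, V_CE ≈ 15 V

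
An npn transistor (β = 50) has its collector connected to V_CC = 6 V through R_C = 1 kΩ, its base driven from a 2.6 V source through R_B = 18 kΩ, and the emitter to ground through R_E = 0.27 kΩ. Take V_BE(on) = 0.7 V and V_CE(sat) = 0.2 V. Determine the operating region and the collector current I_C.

active; I_C ≈ 3 mA

Assume active. Base-emitter loop: I_B = (V_BB − V_BE)/(R_B + (β+1)R_E) = (2.6 − 0.7)/(18 + 51×0.27) = 0.0598 mA.
I_C = β·I_B = 50×0.0598 = 2.99 mA.
V_CE = V_CC − I_C·R_C − I_E·R_E = 6 − 2.99×1 − 3.05×0.27 = 2.19 V > V_CE(sat), so the active-region assumption holds.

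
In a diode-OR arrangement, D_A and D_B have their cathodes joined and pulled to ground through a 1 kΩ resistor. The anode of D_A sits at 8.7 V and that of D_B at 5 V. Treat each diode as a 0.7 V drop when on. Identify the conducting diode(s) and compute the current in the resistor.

Assume both conduct. Then node N would need to be at both 8.7−0.7 = 8 V and 5−0.7 = 4.3 V, which is impossible.
Assume only D_A conducts: V_N = 8.7 − 0.7 = 8 V, so I_R = 8/1 = 8 mA.
Check D_B: its anode-to-cathode voltage is 5 − 8 = -3 V < 0.7 V, so it is off. The assumption is consistent.

Only D_A conducts; I_R ≈ 8 mA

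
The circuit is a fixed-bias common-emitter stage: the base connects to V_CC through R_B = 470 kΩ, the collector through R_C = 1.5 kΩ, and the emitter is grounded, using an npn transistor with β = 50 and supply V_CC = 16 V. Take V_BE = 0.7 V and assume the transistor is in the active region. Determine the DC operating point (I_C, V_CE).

Base loop: V_CC = I_B·R_B + V_BE, so I_B = (16 − 0.7)/470 kΩ = 0.0326 mA.
In the active region I_C = β·I_B = 50 × 0.0326 = 1.63 mA.
Collector loop: V_CE = V_CC − I_C·R_C = 16 − 1.63×1.5 = 13.6 V.
Since V_CE = 13.6 V > V_CE(sat) ≈ 0.2 V, the transistor is in the active region as assumed.

I_C ≈ 1.6 mA, V_CE ≈ 14 V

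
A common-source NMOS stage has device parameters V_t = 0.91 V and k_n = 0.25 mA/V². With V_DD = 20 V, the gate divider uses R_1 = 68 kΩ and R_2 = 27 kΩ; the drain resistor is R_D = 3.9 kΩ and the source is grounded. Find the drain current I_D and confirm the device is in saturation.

I_D ≈ 2.8 mA

V_G = V_DD·R_2/(R_1+R_2) = 20×27/95 = 5.68 V. With the source grounded, V_GS = V_G = 5.68 V.
Assume saturation: I_D = (k_n/2)(V_GS − V_t)² = (0.25/2)×(5.68 − 0.91)² = 0.125×4.77² = 2.85 mA.
V_DS = V_DD − I_D·R_D = 20 − 2.85×3.9 = 8.89 V.
Saturation requires V_DS ≥ V_GS − V_t = 4.77 V; 8.89 ≥ 4.77 ✓.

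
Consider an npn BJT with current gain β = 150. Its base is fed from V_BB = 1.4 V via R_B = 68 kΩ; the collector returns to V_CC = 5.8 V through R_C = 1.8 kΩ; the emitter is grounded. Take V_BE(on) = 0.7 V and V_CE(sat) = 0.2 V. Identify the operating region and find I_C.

active; I_C ≈ 1.5 mA

Assume active. Base-emitter loop: I_B = (V_BB − V_BE)/R_B = (1.4 − 0.7)/68 = 0.0103 mA.
I_C = β·I_B = 150×0.0103 = 1.54 mA.
V_CE = V_CC − I_C·R_C = 5.8 − 1.54×1.8 = 3.02 V > V_CE(sat), so the active-region assumption holds.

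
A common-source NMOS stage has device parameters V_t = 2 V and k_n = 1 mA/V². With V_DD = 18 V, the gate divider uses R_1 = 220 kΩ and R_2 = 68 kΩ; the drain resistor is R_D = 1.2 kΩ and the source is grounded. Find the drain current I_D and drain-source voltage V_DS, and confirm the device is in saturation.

V_G = V_DD·R_2/(R_1+R_2) = 18×68/288 = 4.25 V. With the source grounded, V_GS = V_G = 4.25 V.
Assume saturation: I_D = (k_n/2)(V_GS − V_t)² = (1/2)×(4.25 − 2)² = 0.5×2.25² = 2.53 mA.
V_DS = V_DD − I_D·R_D = 18 − 2.53×1.2 = 15 V.
Saturation requires V_DS ≥ V_GS − V_t = 2.25 V; 15 ≥ 2.25 ✓.

I_D ≈ 2.5 mA, V_DS ≈ 15 V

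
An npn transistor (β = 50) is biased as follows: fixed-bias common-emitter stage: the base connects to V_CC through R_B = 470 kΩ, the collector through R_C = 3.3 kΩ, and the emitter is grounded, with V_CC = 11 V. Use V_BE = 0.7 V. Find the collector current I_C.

I_C ≈ 1.1 mA

Base loop: V_CC = I_B·R_B + V_BE, so I_B = (11 − 0.7)/470 kΩ = 0.0219 mA.
In the active region I_C = β·I_B = 50 × 0.0219 = 1.1 mA.
Collector loop: V_CE = V_CC − I_C·R_C = 11 − 1.1×3.3 = 7.38 V.
Since V_CE = 7.38 V > V_CE(sat) ≈ 0.2 V, the transistor is in the active region as assumed.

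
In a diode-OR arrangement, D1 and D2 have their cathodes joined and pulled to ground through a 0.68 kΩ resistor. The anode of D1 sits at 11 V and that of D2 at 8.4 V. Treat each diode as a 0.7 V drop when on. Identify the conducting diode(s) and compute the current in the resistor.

Assume both conduct. Then node N would need to be at both 11−0.7 = 10.3 V and 8.4−0.7 = 7.7 V, which is impossible.
Assume only D1 conducts: V_N = 11 − 0.7 = 10.3 V, so I_R = 10.3/0.68 = 15.1 mA.
Check D2: its anode-to-cathode voltage is 8.4 − 10.3 = -1.9 V < 0.7 V, so it is off. The assumption is consistent.

Only D1 conducts; I_R ≈ 15 mA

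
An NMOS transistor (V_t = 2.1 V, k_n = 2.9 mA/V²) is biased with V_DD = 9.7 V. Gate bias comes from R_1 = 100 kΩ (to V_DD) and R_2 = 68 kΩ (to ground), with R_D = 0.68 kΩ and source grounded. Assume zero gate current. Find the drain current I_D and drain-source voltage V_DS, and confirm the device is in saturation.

V_G = V_DD·R_2/(R_1+R_2) = 9.7×68/168 = 3.93 V. With the source grounded, V_GS = V_G = 3.93 V.
Assume saturation: I_D = (k_n/2)(V_GS − V_t)² = (2.9/2)×(3.93 − 2.1)² = 1.45×1.83² = 4.84 mA.
V_DS = V_DD − I_D·R_D = 9.7 − 4.84×0.68 = 6.41 V.
Saturation requires V_DS ≥ V_GS − V_t = 1.83 V; 6.41 ≥ 1.83 ✓.

I_D ≈ 4.8 mA, V_DS ≈ 6.4 V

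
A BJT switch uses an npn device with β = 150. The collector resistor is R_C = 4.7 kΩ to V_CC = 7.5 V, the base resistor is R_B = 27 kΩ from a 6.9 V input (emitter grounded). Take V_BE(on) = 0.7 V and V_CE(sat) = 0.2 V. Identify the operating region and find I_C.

saturation; I_C ≈ 1.6 mA

Assume active: I_B = (6.9 − 0.7)/27 = 0.23 mA, giving I_C = β·I_B = 34.4 mA.
But then V_CE = 7.5 − 34.4×4.7 = -154 V < V_CE(sat) = 0.2 V — impossible in the active region.
So the transistor is saturated. With V_CE = 0.2 V, I_C = (V_CC − 0.2)/R_C = 7.3/4.7 = 1.55 mA.
Check: β·I_B = 34.4 mA > I_C = 1.55 mA, confirming saturation.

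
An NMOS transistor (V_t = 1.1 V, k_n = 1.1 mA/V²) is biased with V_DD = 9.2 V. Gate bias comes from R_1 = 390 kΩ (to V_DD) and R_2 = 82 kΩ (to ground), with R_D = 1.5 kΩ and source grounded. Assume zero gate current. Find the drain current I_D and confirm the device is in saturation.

I_D ≈ 0.14 mA

V_G = V_DD·R_2/(R_1+R_2) = 9.2×82/472 = 1.6 V. With the source grounded, V_GS = V_G = 1.6 V.
Assume saturation: I_D = (k_n/2)(V_GS − V_t)² = (1.1/2)×(1.6 − 1.1)² = 0.55×0.498² = 0.137 mA.
V_DS = V_DD − I_D·R_D = 9.2 − 0.137×1.5 = 9 V.
Saturation requires V_DS ≥ V_GS − V_t = 0.498 V; 9 ≥ 0.498 ✓.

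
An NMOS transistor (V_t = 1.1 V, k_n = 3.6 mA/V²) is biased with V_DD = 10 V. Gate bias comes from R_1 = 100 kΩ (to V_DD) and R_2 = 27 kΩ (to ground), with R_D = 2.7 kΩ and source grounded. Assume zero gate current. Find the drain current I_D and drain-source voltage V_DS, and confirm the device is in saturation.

I_D ≈ 1.9 mA, V_DS ≈ 4.9 V

V_G = V_DD·R_2/(R_1+R_2) = 10×27/127 = 2.13 V. With the source grounded, V_GS = V_G = 2.13 V.
Assume saturation: I_D = (k_n/2)(V_GS − V_t)² = (3.6/2)×(2.13 − 1.1)² = 1.8×1.03² = 1.89 mA.
V_DS = V_DD − I_D·R_D = 10 − 1.89×2.7 = 4.88 V.
Saturation requires V_DS ≥ V_GS − V_t = 1.03 V; 4.88 ≥ 1.03 ✓.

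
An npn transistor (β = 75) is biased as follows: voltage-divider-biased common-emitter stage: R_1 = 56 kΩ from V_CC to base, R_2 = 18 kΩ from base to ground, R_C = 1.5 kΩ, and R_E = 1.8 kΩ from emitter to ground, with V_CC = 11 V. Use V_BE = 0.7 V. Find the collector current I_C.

Thevenize the base divider: V_Th = V_CC·R_2/(R_1+R_2) = 11×18/74 = 2.68 V, R_Th = R_1‖R_2 = 13.6 kΩ.
Base-emitter loop: V_Th = I_B·R_Th + V_BE + (β+1)I_B·R_E, so I_B = (2.68 − 0.7) / (13.6 + 76×1.8) = 0.0131 mA.
I_C = β·I_B = 75×0.0131 = 0.985 mA, and I_E = (β+1)I_B = 0.998 mA.
V_CE = V_CC − I_C·R_C − I_E·R_E = 11 − 0.985×1.5 − 0.998×1.8 = 7.73 V.
V_CE = 7.73 V > 0.2 V confirms active-region operation.

I_C ≈ 0.99 mA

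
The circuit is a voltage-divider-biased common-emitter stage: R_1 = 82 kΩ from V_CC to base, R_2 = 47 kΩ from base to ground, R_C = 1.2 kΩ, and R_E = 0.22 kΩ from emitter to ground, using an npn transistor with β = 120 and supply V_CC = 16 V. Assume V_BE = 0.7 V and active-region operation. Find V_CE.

Thevenize the base divider: V_Th = V_CC·R_2/(R_1+R_2) = 16×47/129 = 5.83 V, R_Th = R_1‖R_2 = 29.9 kΩ.
Base-emitter loop: V_Th = I_B·R_Th + V_BE + (β+1)I_B·R_E, so I_B = (5.83 − 0.7) / (29.9 + 121×0.22) = 0.0908 mA.
I_C = β·I_B = 120×0.0908 = 10.9 mA, and I_E = (β+1)I_B = 11 mA.
V_CE = V_CC − I_C·R_C − I_E·R_E = 16 − 10.9×1.2 − 11×0.22 = 0.509 V.
V_CE = 0.509 V > 0.2 V confirms active-region operation.

V_CE ≈ 0.51 V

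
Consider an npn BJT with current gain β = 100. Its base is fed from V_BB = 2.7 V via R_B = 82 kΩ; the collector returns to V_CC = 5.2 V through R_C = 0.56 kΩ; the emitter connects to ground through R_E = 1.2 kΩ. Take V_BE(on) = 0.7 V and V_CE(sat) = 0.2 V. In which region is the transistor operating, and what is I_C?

active; I_C ≈ 0.98 mA

Assume active. Base-emitter loop: I_B = (V_BB − V_BE)/(R_B + (β+1)R_E) = (2.7 − 0.7)/(82 + 101×1.2) = 0.00984 mA.
I_C = β·I_B = 100×0.00984 = 0.984 mA.
V_CE = V_CC − I_C·R_C − I_E·R_E = 5.2 − 0.984×0.56 − 0.994×1.2 = 3.46 V > V_CE(sat), so the active-region assumption holds.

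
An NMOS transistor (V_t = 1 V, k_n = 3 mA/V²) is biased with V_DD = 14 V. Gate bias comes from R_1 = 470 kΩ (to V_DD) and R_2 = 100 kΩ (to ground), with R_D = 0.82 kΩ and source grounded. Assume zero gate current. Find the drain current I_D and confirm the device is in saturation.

V_G = V_DD·R_2/(R_1+R_2) = 14×100/570 = 2.46 V. With the source grounded, V_GS = V_G = 2.46 V.
Assume saturation: I_D = (k_n/2)(V_GS − V_t)² = (3/2)×(2.46 − 1)² = 1.5×1.46² = 3.18 mA.
V_DS = V_DD − I_D·R_D = 14 − 3.18×0.82 = 11.4 V.
Saturation requires V_DS ≥ V_GS − V_t = 1.46 V; 11.4 ≥ 1.46 ✓.

I_D ≈ 3.2 mA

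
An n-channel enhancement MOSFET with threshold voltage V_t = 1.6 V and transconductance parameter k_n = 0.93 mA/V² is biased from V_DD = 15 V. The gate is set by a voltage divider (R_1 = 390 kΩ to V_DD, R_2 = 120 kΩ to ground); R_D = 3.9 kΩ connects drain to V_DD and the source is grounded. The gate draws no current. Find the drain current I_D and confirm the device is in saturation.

V_G = V_DD·R_2/(R_1+R_2) = 15×120/510 = 3.53 V. With the source grounded, V_GS = V_G = 3.53 V.
Assume saturation: I_D = (k_n/2)(V_GS − V_t)² = (0.93/2)×(3.53 − 1.6)² = 0.465×1.93² = 1.73 mA.
V_DS = V_DD − I_D·R_D = 15 − 1.73×3.9 = 8.25 V.
Saturation requires V_DS ≥ V_GS − V_t = 1.93 V; 8.25 ≥ 1.93 ✓.

I_D ≈ 1.7 mA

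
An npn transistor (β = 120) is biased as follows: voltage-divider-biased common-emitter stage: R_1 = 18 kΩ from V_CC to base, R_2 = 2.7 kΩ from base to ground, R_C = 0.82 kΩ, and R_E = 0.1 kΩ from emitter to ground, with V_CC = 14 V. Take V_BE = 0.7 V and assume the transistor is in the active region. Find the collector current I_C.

I_C ≈ 9.4 mA

Thevenize the base divider: V_Th = V_CC·R_2/(R_1+R_2) = 14×2.7/20.7 = 1.83 V, R_Th = R_1‖R_2 = 2.35 kΩ.
Base-emitter loop: V_Th = I_B·R_Th + V_BE + (β+1)I_B·R_E, so I_B = (1.83 − 0.7) / (2.35 + 121×0.1) = 0.0779 mA.
I_C = β·I_B = 120×0.0779 = 9.35 mA, and I_E = (β+1)I_B = 9.43 mA.
V_CE = V_CC − I_C·R_C − I_E·R_E = 14 − 9.35×0.82 − 9.43×0.1 = 5.39 V.
V_CE = 5.39 V > 0.2 V confirms active-region operation.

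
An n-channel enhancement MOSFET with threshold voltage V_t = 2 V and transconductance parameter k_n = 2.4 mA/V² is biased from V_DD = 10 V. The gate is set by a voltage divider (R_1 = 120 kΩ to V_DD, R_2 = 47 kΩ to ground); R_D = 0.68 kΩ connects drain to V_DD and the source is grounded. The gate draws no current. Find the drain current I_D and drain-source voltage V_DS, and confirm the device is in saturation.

I_D ≈ 0.8 mA, V_DS ≈ 9.5 V

V_G = V_DD·R_2/(R_1+R_2) = 10×47/167 = 2.81 V. With the source grounded, V_GS = V_G = 2.81 V.
Assume saturation: I_D = (k_n/2)(V_GS − V_t)² = (2.4/2)×(2.81 − 2)² = 1.2×0.814² = 0.796 mA.
V_DS = V_DD − I_D·R_D = 10 − 0.796×0.68 = 9.46 V.
Saturation requires V_DS ≥ V_GS − V_t = 0.814 V; 9.46 ≥ 0.814 ✓.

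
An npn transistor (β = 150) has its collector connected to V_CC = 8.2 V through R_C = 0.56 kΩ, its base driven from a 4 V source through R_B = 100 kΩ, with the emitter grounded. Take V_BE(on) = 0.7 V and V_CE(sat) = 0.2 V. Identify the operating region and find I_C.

active; I_C ≈ 5 mA

Assume active. Base-emitter loop: I_B = (V_BB − V_BE)/R_B = (4 − 0.7)/100 = 0.033 mA.
I_C = β·I_B = 150×0.033 = 4.95 mA.
V_CE = V_CC − I_C·R_C = 8.2 − 4.95×0.56 = 5.43 V > V_CE(sat), so the active-region assumption holds.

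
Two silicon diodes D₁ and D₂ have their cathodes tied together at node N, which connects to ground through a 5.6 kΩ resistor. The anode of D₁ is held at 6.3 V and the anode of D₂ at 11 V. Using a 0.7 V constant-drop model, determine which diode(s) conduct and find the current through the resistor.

Assume both conduct. Then node N would need to be at both 6.3−0.7 = 5.6 V and 11−0.7 = 10.3 V, which is impossible.
Assume only D₂ conducts: V_N = 11 − 0.7 = 10.3 V, so I_R = 10.3/5.6 = 1.84 mA.
Check D₁: its anode-to-cathode voltage is 6.3 − 10.3 = -4 V < 0.7 V, so it is off. The assumption is consistent.

Only D₂ conducts; I_R ≈ 1.8 mA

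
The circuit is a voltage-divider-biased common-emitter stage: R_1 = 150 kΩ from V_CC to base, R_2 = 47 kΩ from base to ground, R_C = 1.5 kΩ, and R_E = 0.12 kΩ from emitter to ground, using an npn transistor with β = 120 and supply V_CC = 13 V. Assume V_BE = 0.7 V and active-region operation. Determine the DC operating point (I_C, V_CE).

I_C ≈ 5.7 mA, V_CE ≈ 3.7 V

Thevenize the base divider: V_Th = V_CC·R_2/(R_1+R_2) = 13×47/197 = 3.1 V, R_Th = R_1‖R_2 = 35.8 kΩ.
Base-emitter loop: V_Th = I_B·R_Th + V_BE + (β+1)I_B·R_E, so I_B = (3.1 − 0.7) / (35.8 + 121×0.12) = 0.0477 mA.
I_C = β·I_B = 120×0.0477 = 5.73 mA, and I_E = (β+1)I_B = 5.78 mA.
V_CE = V_CC − I_C·R_C − I_E·R_E = 13 − 5.73×1.5 − 5.78×0.12 = 3.71 V.
V_CE = 3.71 V > 0.2 V confirms active-region operation.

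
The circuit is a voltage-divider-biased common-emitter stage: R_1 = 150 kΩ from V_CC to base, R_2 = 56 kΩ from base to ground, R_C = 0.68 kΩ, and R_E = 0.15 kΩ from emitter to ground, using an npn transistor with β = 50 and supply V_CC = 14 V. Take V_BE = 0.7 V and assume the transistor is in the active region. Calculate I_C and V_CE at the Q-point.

Thevenize the base divider: V_Th = V_CC·R_2/(R_1+R_2) = 14×56/206 = 3.81 V, R_Th = R_1‖R_2 = 40.8 kΩ.
Base-emitter loop: V_Th = I_B·R_Th + V_BE + (β+1)I_B·R_E, so I_B = (3.81 − 0.7) / (40.8 + 51×0.15) = 0.0641 mA.
I_C = β·I_B = 50×0.0641 = 3.21 mA, and I_E = (β+1)I_B = 3.27 mA.
V_CE = V_CC − I_C·R_C − I_E·R_E = 14 − 3.21×0.68 − 3.27×0.15 = 11.3 V.
V_CE = 11.3 V > 0.2 V confirms active-region operation.

I_C ≈ 3.2 mA, V_CE ≈ 11 V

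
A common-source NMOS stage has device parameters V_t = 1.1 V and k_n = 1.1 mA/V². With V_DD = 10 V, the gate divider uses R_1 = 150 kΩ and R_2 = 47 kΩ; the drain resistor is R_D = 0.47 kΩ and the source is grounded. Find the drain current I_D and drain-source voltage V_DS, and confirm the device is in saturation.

V_G = V_DD·R_2/(R_1+R_2) = 10×47/197 = 2.39 V. With the source grounded, V_GS = V_G = 2.39 V.
Assume saturation: I_D = (k_n/2)(V_GS − V_t)² = (1.1/2)×(2.39 − 1.1)² = 0.55×1.29² = 0.909 mA.
V_DS = V_DD − I_D·R_D = 10 − 0.909×0.47 = 9.57 V.
Saturation requires V_DS ≥ V_GS − V_t = 1.29 V; 9.57 ≥ 1.29 ✓.

I_D ≈ 0.91 mA, V_DS ≈ 9.6 V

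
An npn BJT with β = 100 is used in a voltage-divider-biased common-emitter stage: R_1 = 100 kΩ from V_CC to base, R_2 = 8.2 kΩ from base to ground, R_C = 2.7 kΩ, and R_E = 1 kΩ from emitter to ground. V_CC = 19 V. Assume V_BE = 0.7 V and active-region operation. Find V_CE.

Thevenize the base divider: V_Th = V_CC·R_2/(R_1+R_2) = 19×8.2/108 = 1.44 V, R_Th = R_1‖R_2 = 7.58 kΩ.
Base-emitter loop: V_Th = I_B·R_Th + V_BE + (β+1)I_B·R_E, so I_B = (1.44 − 0.7) / (7.58 + 101×1) = 0.00681 mA.
I_C = β·I_B = 100×0.00681 = 0.681 mA, and I_E = (β+1)I_B = 0.688 mA.
V_CE = V_CC − I_C·R_C − I_E·R_E = 19 − 0.681×2.7 − 0.688×1 = 16.5 V.
V_CE = 16.5 V > 0.2 V confirms active-region operation.

V_CE ≈ 16 V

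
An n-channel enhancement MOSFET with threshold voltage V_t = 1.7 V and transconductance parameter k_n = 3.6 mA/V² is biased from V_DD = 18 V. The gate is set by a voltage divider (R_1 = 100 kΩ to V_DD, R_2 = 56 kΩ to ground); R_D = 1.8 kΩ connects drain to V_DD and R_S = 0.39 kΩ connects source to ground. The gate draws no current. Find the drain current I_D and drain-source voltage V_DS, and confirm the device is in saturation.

I_D ≈ 7.1 mA, V_DS ≈ 2.4 V

V_G = V_DD·R_2/(R_1+R_2) = 18×56/156 = 6.46 V.
Assume saturation: I_D = (k_n/2)(V_GS − V_t)² with V_GS = V_G − I_D·R_S = 6.46 − 0.39·I_D.
Substituting gives 0.274·I_D² − 7.69·I_D + 40.8 = 0, with roots I_D = 7.11 or 21 mA.
The root I_D = 21 mA gives V_GS = -1.71 V ≤ V_t, so take I_D = 7.11 mA.
Then V_GS = 3.69 V and V_DS = V_DD − I_D(R_D+R_S) = 18 − 7.11×2.19 = 2.42 V.
Saturation requires V_DS ≥ V_GS − V_t = 1.99 V; 2.42 ≥ 1.99 ✓.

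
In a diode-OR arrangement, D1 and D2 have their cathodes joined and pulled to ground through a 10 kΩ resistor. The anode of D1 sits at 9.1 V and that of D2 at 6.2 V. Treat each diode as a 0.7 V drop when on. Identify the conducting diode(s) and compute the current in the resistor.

Only D1 conducts; I_R ≈ 0.84 mA

Assume both conduct. Then node N would need to be at both 9.1−0.7 = 8.4 V and 6.2−0.7 = 5.5 V, which is impossible.
Assume only D1 conducts: V_N = 9.1 − 0.7 = 8.4 V, so I_R = 8.4/10 = 0.84 mA.
Check D2: its anode-to-cathode voltage is 6.2 − 8.4 = -2.2 V < 0.7 V, so it is off. The assumption is consistent.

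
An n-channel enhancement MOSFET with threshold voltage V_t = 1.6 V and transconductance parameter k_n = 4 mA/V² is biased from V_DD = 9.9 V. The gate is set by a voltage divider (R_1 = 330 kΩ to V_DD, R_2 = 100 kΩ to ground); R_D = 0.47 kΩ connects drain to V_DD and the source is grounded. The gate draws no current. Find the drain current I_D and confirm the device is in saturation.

I_D ≈ 0.99 mA

V_G = V_DD·R_2/(R_1+R_2) = 9.9×100/430 = 2.3 V. With the source grounded, V_GS = V_G = 2.3 V.
Assume saturation: I_D = (k_n/2)(V_GS − V_t)² = (4/2)×(2.3 − 1.6)² = 2×0.702² = 0.987 mA.
V_DS = V_DD − I_D·R_D = 9.9 − 0.987×0.47 = 9.44 V.
Saturation requires V_DS ≥ V_GS − V_t = 0.702 V; 9.44 ≥ 0.702 ✓.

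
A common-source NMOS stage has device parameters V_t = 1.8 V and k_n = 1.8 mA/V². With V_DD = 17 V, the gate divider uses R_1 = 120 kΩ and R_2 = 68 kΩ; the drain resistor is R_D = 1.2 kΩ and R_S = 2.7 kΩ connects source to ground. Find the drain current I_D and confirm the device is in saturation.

I_D ≈ 1.2 mA

V_G = V_DD·R_2/(R_1+R_2) = 17×68/188 = 6.15 V.
Assume saturation: I_D = (k_n/2)(V_GS − V_t)² with V_GS = V_G − I_D·R_S = 6.15 − 2.7·I_D.
Substituting gives 6.56·I_D² − 22.1·I_D + 17 = 0, with roots I_D = 1.19 or 2.19 mA.
The root I_D = 2.19 mA gives V_GS = 0.241 V ≤ V_t, so take I_D = 1.19 mA.
Then V_GS = 2.95 V and V_DS = V_DD − I_D(R_D+R_S) = 17 − 1.19×3.9 = 12.4 V.
Saturation requires V_DS ≥ V_GS − V_t = 1.15 V; 12.4 ≥ 1.15 ✓.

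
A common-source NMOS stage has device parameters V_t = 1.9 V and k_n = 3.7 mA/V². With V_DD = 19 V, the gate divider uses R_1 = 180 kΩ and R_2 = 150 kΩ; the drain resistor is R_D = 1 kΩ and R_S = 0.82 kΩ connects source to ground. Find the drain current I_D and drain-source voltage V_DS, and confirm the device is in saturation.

V_G = V_DD·R_2/(R_1+R_2) = 19×150/330 = 8.64 V.
Assume saturation: I_D = (k_n/2)(V_GS − V_t)² with V_GS = V_G − I_D·R_S = 8.64 − 0.82·I_D.
Substituting gives 1.24·I_D² − 21.4·I_D + 84 = 0, with roots I_D = 6.02 or 11.2 mA.
The root I_D = 11.2 mA gives V_GS = -0.562 V ≤ V_t, so take I_D = 6.02 mA.
Then V_GS = 3.7 V and V_DS = V_DD − I_D(R_D+R_S) = 19 − 6.02×1.82 = 8.05 V.
Saturation requires V_DS ≥ V_GS − V_t = 1.8 V; 8.05 ≥ 1.8 ✓.

I_D ≈ 6 mA, V_DS ≈ 8.1 V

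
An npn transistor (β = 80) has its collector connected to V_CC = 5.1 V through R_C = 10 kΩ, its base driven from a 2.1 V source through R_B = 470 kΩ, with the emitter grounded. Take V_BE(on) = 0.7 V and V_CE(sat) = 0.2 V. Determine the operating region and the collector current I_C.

active; I_C ≈ 0.24 mA

Assume active. Base-emitter loop: I_B = (V_BB − V_BE)/R_B = (2.1 − 0.7)/470 = 0.00298 mA.
I_C = β·I_B = 80×0.00298 = 0.238 mA.
V_CE = V_CC − I_C·R_C = 5.1 − 0.238×10 = 2.72 V > V_CE(sat), so the active-region assumption holds.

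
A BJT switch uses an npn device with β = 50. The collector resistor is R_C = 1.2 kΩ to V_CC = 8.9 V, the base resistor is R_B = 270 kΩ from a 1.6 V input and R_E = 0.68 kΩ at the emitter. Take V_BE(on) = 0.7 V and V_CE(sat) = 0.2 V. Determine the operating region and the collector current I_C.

Assume active. Base-emitter loop: I_B = (V_BB − V_BE)/(R_B + (β+1)R_E) = (1.6 − 0.7)/(270 + 51×0.68) = 0.00295 mA.
I_C = β·I_B = 50×0.00295 = 0.148 mA.
V_CE = V_CC − I_C·R_C − I_E·R_E = 8.9 − 0.148×1.2 − 0.151×0.68 = 8.62 V > V_CE(sat), so the active-region assumption holds.

active; I_C ≈ 0.15 mA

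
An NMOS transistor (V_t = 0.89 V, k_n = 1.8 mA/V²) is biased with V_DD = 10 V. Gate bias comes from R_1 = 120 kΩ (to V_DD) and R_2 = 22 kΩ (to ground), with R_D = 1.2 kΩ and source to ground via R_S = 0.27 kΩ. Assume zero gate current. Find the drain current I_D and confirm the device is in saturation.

V_G = V_DD·R_2/(R_1+R_2) = 10×22/142 = 1.55 V.
Assume saturation: I_D = (k_n/2)(V_GS − V_t)² with V_GS = V_G − I_D·R_S = 1.55 − 0.27·I_D.
Substituting gives 0.0656·I_D² − 1.32·I_D + 0.391 = 0, with roots I_D = 0.301 or 19.8 mA.
The root I_D = 19.8 mA gives V_GS = -3.8 V ≤ V_t, so take I_D = 0.301 mA.
Then V_GS = 1.47 V and V_DS = V_DD − I_D(R_D+R_S) = 10 − 0.301×1.47 = 9.56 V.
Saturation requires V_DS ≥ V_GS − V_t = 0.578 V; 9.56 ≥ 0.578 ✓.

I_D ≈ 0.3 mA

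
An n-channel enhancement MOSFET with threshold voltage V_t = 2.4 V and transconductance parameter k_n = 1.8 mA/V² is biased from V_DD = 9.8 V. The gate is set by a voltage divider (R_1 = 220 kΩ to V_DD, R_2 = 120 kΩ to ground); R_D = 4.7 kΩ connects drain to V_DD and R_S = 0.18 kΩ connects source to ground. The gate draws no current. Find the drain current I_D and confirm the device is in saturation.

I_D ≈ 0.76 mA

V_G = V_DD·R_2/(R_1+R_2) = 9.8×120/340 = 3.46 V.
Assume saturation: I_D = (k_n/2)(V_GS − V_t)² with V_GS = V_G − I_D·R_S = 3.46 − 0.18·I_D.
Substituting gives 0.0292·I_D² − 1.34·I_D + 1.01 = 0, with roots I_D = 0.764 or 45.3 mA.
The root I_D = 45.3 mA gives V_GS = -4.69 V ≤ V_t, so take I_D = 0.764 mA.
Then V_GS = 3.32 V and V_DS = V_DD − I_D(R_D+R_S) = 9.8 − 0.764×4.88 = 6.07 V.
Saturation requires V_DS ≥ V_GS − V_t = 0.921 V; 6.07 ≥ 0.921 ✓.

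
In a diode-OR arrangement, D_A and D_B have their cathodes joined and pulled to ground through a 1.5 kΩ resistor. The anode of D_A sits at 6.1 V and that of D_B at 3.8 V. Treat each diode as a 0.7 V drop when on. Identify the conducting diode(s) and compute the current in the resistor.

Only D_A conducts; I_R ≈ 3.6 mA

Assume both conduct. Then node N would need to be at both 6.1−0.7 = 5.4 V and 3.8−0.7 = 3.1 V, which is impossible.
Assume only D_A conducts: V_N = 6.1 − 0.7 = 5.4 V, so I_R = 5.4/1.5 = 3.6 mA.
Check D_B: its anode-to-cathode voltage is 3.8 − 5.4 = -1.6 V < 0.7 V, so it is off. The assumption is consistent.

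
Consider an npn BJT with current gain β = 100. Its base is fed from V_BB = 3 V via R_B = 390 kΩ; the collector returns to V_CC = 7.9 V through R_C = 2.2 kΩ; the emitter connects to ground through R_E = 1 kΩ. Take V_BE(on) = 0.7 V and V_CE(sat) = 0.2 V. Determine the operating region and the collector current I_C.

active; I_C ≈ 0.47 mA

Assume active. Base-emitter loop: I_B = (V_BB − V_BE)/(R_B + (β+1)R_E) = (3 − 0.7)/(390 + 101×1) = 0.00468 mA.
I_C = β·I_B = 100×0.00468 = 0.468 mA.
V_CE = V_CC − I_C·R_C − I_E·R_E = 7.9 − 0.468×2.2 − 0.473×1 = 6.4 V > V_CE(sat), so the active-region assumption holds.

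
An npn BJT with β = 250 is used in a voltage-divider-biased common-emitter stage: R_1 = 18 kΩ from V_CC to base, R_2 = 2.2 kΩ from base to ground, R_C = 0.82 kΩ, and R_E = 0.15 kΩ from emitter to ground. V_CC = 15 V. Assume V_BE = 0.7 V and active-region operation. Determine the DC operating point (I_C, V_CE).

Thevenize the base divider: V_Th = V_CC·R_2/(R_1+R_2) = 15×2.2/20.2 = 1.63 V, R_Th = R_1‖R_2 = 1.96 kΩ.
Base-emitter loop: V_Th = I_B·R_Th + V_BE + (β+1)I_B·R_E, so I_B = (1.63 − 0.7) / (1.96 + 251×0.15) = 0.0236 mA.
I_C = β·I_B = 250×0.0236 = 5.89 mA, and I_E = (β+1)I_B = 5.92 mA.
V_CE = V_CC − I_C·R_C − I_E·R_E = 15 − 5.89×0.82 − 5.92×0.15 = 9.28 V.
V_CE = 9.28 V > 0.2 V confirms active-region operation.

I_C ≈ 5.9 mA, V_CE ≈ 9.3 V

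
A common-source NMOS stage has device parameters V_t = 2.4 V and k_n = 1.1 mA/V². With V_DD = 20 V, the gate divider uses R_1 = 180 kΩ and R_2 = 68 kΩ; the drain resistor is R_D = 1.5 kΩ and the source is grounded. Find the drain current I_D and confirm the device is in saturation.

V_G = V_DD·R_2/(R_1+R_2) = 20×68/248 = 5.48 V. With the source grounded, V_GS = V_G = 5.48 V.
Assume saturation: I_D = (k_n/2)(V_GS − V_t)² = (1.1/2)×(5.48 − 2.4)² = 0.55×3.08² = 5.23 mA.
V_DS = V_DD − I_D·R_D = 20 − 5.23×1.5 = 12.2 V.
Saturation requires V_DS ≥ V_GS − V_t = 3.08 V; 12.2 ≥ 3.08 ✓.

I_D ≈ 5.2 mA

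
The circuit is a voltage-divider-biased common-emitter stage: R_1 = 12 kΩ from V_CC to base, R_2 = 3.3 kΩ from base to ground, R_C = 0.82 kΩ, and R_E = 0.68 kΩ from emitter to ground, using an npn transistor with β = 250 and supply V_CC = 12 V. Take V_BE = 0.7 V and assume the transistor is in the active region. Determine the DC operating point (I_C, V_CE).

I_C ≈ 2.7 mA, V_CE ≈ 7.9 V

Thevenize the base divider: V_Th = V_CC·R_2/(R_1+R_2) = 12×3.3/15.3 = 2.59 V, R_Th = R_1‖R_2 = 2.59 kΩ.
Base-emitter loop: V_Th = I_B·R_Th + V_BE + (β+1)I_B·R_E, so I_B = (2.59 − 0.7) / (2.59 + 251×0.68) = 0.0109 mA.
I_C = β·I_B = 250×0.0109 = 2.72 mA, and I_E = (β+1)I_B = 2.74 mA.
V_CE = V_CC − I_C·R_C − I_E·R_E = 12 − 2.72×0.82 − 2.74×0.68 = 7.91 V.
V_CE = 7.91 V > 0.2 V confirms active-region operation.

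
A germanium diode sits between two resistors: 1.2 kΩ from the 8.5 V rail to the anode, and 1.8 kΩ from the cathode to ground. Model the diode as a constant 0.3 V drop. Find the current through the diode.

I ≈ 2.7 mA

The two resistors are in series with the diode, so KVL gives 8.5 = I·1.2 + 0.3 + I·1.8.
I = (8.5 − 0.3) / (1.2 + 1.8) kΩ = 8.2 / 3 = 2.73 mA.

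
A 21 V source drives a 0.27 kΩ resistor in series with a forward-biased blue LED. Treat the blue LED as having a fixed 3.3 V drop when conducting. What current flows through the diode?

I ≈ 66 mA

KVL around the loop: 21 = V_D + I·R = 3.3 + I × 0.27 kΩ.
So I = (21 − 3.3) / 0.27 kΩ = 17.7 / 0.27 = 65.6 mA.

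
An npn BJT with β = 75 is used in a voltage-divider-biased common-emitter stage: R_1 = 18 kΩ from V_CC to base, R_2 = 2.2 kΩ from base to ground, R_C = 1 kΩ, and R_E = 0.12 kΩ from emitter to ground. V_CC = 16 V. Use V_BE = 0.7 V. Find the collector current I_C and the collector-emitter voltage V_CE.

Thevenize the base divider: V_Th = V_CC·R_2/(R_1+R_2) = 16×2.2/20.2 = 1.74 V, R_Th = R_1‖R_2 = 1.96 kΩ.
Base-emitter loop: V_Th = I_B·R_Th + V_BE + (β+1)I_B·R_E, so I_B = (1.74 − 0.7) / (1.96 + 76×0.12) = 0.0941 mA.
I_C = β·I_B = 75×0.0941 = 7.06 mA, and I_E = (β+1)I_B = 7.15 mA.
V_CE = V_CC − I_C·R_C − I_E·R_E = 16 − 7.06×1 − 7.15×0.12 = 8.08 V.
V_CE = 8.08 V > 0.2 V confirms active-region operation.

I_C ≈ 7.1 mA, V_CE ≈ 8.1 V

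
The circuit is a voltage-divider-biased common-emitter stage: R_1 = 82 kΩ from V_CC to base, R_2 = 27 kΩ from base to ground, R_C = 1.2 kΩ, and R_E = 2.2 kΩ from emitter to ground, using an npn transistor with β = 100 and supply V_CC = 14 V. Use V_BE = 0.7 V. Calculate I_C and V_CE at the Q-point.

Thevenize the base divider: V_Th = V_CC·R_2/(R_1+R_2) = 14×27/109 = 3.47 V, R_Th = R_1‖R_2 = 20.3 kΩ.
Base-emitter loop: V_Th = I_B·R_Th + V_BE + (β+1)I_B·R_E, so I_B = (3.47 − 0.7) / (20.3 + 101×2.2) = 0.0114 mA.
I_C = β·I_B = 100×0.0114 = 1.14 mA, and I_E = (β+1)I_B = 1.15 mA.
V_CE = V_CC − I_C·R_C − I_E·R_E = 14 − 1.14×1.2 − 1.15×2.2 = 10.1 V.
V_CE = 10.1 V > 0.2 V confirms active-region operation.

I_C ≈ 1.1 mA, V_CE ≈ 10 V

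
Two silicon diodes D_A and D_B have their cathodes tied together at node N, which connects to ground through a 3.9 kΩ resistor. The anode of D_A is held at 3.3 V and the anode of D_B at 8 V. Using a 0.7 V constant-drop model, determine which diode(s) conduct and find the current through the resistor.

Assume both conduct. Then node N would need to be at both 3.3−0.7 = 2.6 V and 8−0.7 = 7.3 V, which is impossible.
Assume only D_B conducts: V_N = 8 − 0.7 = 7.3 V, so I_R = 7.3/3.9 = 1.87 mA.
Check D_A: its anode-to-cathode voltage is 3.3 − 7.3 = -4 V < 0.7 V, so it is off. The assumption is consistent.

Only D_B conducts; I_R ≈ 1.9 mA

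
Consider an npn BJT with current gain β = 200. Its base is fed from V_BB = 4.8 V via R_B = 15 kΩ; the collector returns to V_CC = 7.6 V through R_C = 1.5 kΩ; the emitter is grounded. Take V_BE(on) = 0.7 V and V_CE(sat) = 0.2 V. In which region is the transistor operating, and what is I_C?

Assume active: I_B = (4.8 − 0.7)/15 = 0.273 mA, giving I_C = β·I_B = 54.7 mA.
But then V_CE = 7.6 − 54.7×1.5 = -74.4 V < V_CE(sat) = 0.2 V — impossible in the active region.
So the transistor is saturated. With V_CE = 0.2 V, I_C = (V_CC − 0.2)/R_C = 7.4/1.5 = 4.93 mA.
Check: β·I_B = 54.7 mA > I_C = 4.93 mA, confirming saturation.

saturation; I_C ≈ 4.9 mA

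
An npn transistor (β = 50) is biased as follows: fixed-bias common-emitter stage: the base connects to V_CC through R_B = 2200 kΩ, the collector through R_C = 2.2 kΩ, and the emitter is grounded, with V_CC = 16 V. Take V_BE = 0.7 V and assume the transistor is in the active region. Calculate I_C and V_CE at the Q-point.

I_C ≈ 0.35 mA, V_CE ≈ 15 V

Base loop: V_CC = I_B·R_B + V_BE, so I_B = (16 − 0.7)/2200 kΩ = 0.00695 mA.
In the active region I_C = β·I_B = 50 × 0.00695 = 0.348 mA.
Collector loop: V_CE = V_CC − I_C·R_C = 16 − 0.348×2.2 = 15.2 V.
Since V_CE = 15.2 V > V_CE(sat) ≈ 0.2 V, the transistor is in the active region as assumed.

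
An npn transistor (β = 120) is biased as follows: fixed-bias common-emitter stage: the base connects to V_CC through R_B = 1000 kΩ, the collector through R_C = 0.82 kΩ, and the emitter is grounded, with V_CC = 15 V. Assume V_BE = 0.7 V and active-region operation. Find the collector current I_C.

I_C ≈ 1.7 mA

Base loop: V_CC = I_B·R_B + V_BE, so I_B = (15 − 0.7)/1000 kΩ = 0.0143 mA.
In the active region I_C = β·I_B = 120 × 0.0143 = 1.72 mA.
Collector loop: V_CE = V_CC − I_C·R_C = 15 − 1.72×0.82 = 13.6 V.
Since V_CE = 13.6 V > V_CE(sat) ≈ 0.2 V, the transistor is in the active region as assumed.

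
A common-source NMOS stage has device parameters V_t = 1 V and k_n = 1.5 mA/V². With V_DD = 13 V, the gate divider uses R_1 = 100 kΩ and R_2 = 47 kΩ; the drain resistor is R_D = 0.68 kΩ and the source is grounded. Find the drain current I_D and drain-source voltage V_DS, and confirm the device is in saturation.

I_D ≈ 7.5 mA, V_DS ≈ 7.9 V

V_G = V_DD·R_2/(R_1+R_2) = 13×47/147 = 4.16 V. With the source grounded, V_GS = V_G = 4.16 V.
Assume saturation: I_D = (k_n/2)(V_GS − V_t)² = (1.5/2)×(4.16 − 1)² = 0.75×3.16² = 7.47 mA.
V_DS = V_DD − I_D·R_D = 13 − 7.47×0.68 = 7.92 V.
Saturation requires V_DS ≥ V_GS − V_t = 3.16 V; 7.92 ≥ 3.16 ✓.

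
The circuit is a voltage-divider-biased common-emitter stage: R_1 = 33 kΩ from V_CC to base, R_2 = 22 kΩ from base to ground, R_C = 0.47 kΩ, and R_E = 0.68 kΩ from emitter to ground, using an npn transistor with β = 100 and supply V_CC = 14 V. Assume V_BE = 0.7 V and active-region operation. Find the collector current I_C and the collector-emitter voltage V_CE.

I_C ≈ 6 mA, V_CE ≈ 7.1 V

Thevenize the base divider: V_Th = V_CC·R_2/(R_1+R_2) = 14×22/55 = 5.6 V, R_Th = R_1‖R_2 = 13.2 kΩ.
Base-emitter loop: V_Th = I_B·R_Th + V_BE + (β+1)I_B·R_E, so I_B = (5.6 − 0.7) / (13.2 + 101×0.68) = 0.0598 mA.
I_C = β·I_B = 100×0.0598 = 5.98 mA, and I_E = (β+1)I_B = 6.04 mA.
V_CE = V_CC − I_C·R_C − I_E·R_E = 14 − 5.98×0.47 − 6.04×0.68 = 7.08 V.
V_CE = 7.08 V > 0.2 V confirms active-region operation.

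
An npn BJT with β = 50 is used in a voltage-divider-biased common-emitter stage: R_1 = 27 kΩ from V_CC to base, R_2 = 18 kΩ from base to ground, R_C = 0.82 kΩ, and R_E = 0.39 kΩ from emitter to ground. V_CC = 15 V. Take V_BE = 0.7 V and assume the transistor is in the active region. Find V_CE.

Thevenize the base divider: V_Th = V_CC·R_2/(R_1+R_2) = 15×18/45 = 6 V, R_Th = R_1‖R_2 = 10.8 kΩ.
Base-emitter loop: V_Th = I_B·R_Th + V_BE + (β+1)I_B·R_E, so I_B = (6 − 0.7) / (10.8 + 51×0.39) = 0.173 mA.
I_C = β·I_B = 50×0.173 = 8.63 mA, and I_E = (β+1)I_B = 8.81 mA.
V_CE = V_CC − I_C·R_C − I_E·R_E = 15 − 8.63×0.82 − 8.81×0.39 = 4.48 V.
V_CE = 4.48 V > 0.2 V confirms active-region operation.

V_CE ≈ 4.5 V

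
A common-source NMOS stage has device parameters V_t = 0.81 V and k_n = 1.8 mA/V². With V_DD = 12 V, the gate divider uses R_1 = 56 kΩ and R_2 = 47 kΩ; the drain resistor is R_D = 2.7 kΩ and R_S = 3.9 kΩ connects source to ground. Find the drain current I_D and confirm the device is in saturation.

I_D ≈ 0.93 mA

V_G = V_DD·R_2/(R_1+R_2) = 12×47/103 = 5.48 V.
Assume saturation: I_D = (k_n/2)(V_GS − V_t)² with V_GS = V_G − I_D·R_S = 5.48 − 3.9·I_D.
Substituting gives 13.7·I_D² − 33.8·I_D + 19.6 = 0, with roots I_D = 0.935 or 1.53 mA.
The root I_D = 1.53 mA gives V_GS = -0.494 V ≤ V_t, so take I_D = 0.935 mA.
Then V_GS = 1.83 V and V_DS = V_DD − I_D(R_D+R_S) = 12 − 0.935×6.6 = 5.83 V.
Saturation requires V_DS ≥ V_GS − V_t = 1.02 V; 5.83 ≥ 1.02 ✓.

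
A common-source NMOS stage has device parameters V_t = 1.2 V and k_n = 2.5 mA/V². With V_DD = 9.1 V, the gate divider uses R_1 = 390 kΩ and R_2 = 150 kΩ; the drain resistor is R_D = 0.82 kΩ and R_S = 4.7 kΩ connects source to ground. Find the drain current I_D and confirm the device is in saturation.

I_D ≈ 0.2 mA

V_G = V_DD·R_2/(R_1+R_2) = 9.1×150/540 = 2.53 V.
Assume saturation: I_D = (k_n/2)(V_GS − V_t)² with V_GS = V_G − I_D·R_S = 2.53 − 4.7·I_D.
Substituting gives 27.6·I_D² − 16.6·I_D + 2.2 = 0, with roots I_D = 0.198 or 0.403 mA.
The root I_D = 0.403 mA gives V_GS = 0.632 V ≤ V_t, so take I_D = 0.198 mA.
Then V_GS = 1.6 V and V_DS = V_DD − I_D(R_D+R_S) = 9.1 − 0.198×5.52 = 8.01 V.
Saturation requires V_DS ≥ V_GS − V_t = 0.398 V; 8.01 ≥ 0.398 ✓.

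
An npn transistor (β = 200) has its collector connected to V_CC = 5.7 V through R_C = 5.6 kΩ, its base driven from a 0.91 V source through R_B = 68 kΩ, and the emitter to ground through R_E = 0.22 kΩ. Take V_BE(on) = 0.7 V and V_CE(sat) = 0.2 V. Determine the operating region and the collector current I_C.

Assume active. Base-emitter loop: I_B = (V_BB − V_BE)/(R_B + (β+1)R_E) = (0.91 − 0.7)/(68 + 201×0.22) = 0.00187 mA.
I_C = β·I_B = 200×0.00187 = 0.374 mA.
V_CE = V_CC − I_C·R_C − I_E·R_E = 5.7 − 0.374×5.6 − 0.376×0.22 = 3.52 V > V_CE(sat), so the active-region assumption holds.

active; I_C ≈ 0.37 mA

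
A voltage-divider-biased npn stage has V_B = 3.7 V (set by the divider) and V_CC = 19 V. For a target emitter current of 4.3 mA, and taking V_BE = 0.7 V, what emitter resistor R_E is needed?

V_E = V_B − V_BE = 3.7 − 0.7 = 3 V.
R_E = V_E / I_E = 3 / 4.3 = 0.698 kΩ.

R_E ≈ 0.7 kΩ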